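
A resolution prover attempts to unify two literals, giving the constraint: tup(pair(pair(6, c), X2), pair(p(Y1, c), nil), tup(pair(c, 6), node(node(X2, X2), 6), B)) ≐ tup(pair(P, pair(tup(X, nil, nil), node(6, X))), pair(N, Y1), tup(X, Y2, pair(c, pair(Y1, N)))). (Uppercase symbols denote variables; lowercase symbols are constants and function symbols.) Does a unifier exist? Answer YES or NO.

YES

Decompose tup/3: pair(pair(6, c), X2) ≐ pair(P, pair(tup(X, nil, nil), node(6, X))),  pair(p(Y1, c), nil) ≐ pair(N, Y1),  tup(pair(c, 6), node(node(X2, X2), 6), B) ≐ tup(X, Y2, pair(c, pair(Y1, N))).
Decompose pair/2: pair(6, c) ≐ P,  X2 ≐ pair(tup(X, nil, nil), node(6, X)).
Bind P := pair(6, c); no other remaining equation mentions P.
Bind X2 := pair(tup(X, nil, nil), node(6, X)); substituting into the one remaining equation that mentions X2 gives: tup(pair(c, 6), node(node(pair(tup(X, nil, nil), node(6, X)), pair(tup(X, nil, nil), node(6, X))), 6), B) ≐ tup(X, Y2, pair(c, pair(Y1, N))).
Decompose pair/2: p(Y1, c) ≐ N,  nil ≐ Y1.
Bind N := p(Y1, c); substituting into the one remaining equation that mentions N gives: tup(pair(c, 6), node(node(pair(tup(X, nil, nil), node(6, X)), pair(tup(X, nil, nil), node(6, X))), 6), B) ≐ tup(X, Y2, pair(c, pair(Y1, p(Y1, c)))).
Bind Y1 := nil; substituting into the remaining equation gives: tup(pair(c, 6), node(node(pair(tup(X, nil, nil), node(6, X)), pair(tup(X, nil, nil), node(6, X))), 6), B) ≐ tup(X, Y2, pair(c, pair(nil, p(nil, c)))). Substituting into the earlier binding gives N := p(nil, c).
Decompose tup/3: pair(c, 6) ≐ X,  node(node(pair(tup(X, nil, nil), node(6, X)), pair(tup(X, nil, nil), node(6, X))), 6) ≐ Y2,  B ≐ pair(c, pair(nil, p(nil, c))).
Bind X := pair(c, 6); substituting into the one remaining equation that mentions X gives: node(node(pair(tup(pair(c, 6), nil, nil), node(6, pair(c, 6))), pair(tup(pair(c, 6), nil, nil), node(6, pair(c, 6)))), 6) ≐ Y2. Substituting into the earlier binding gives X2 := pair(tup(pair(c, 6), nil, nil), node(6, pair(c, 6))).
Bind Y2 := node(node(pair(tup(pair(c, 6), nil, nil), node(6, pair(c, 6))), pair(tup(pair(c, 6), nil, nil), node(6, pair(c, 6)))), 6); no other remaining equation mentions Y2.
Bind B := pair(c, pair(nil, p(nil, c))).
No equations remain and no clash or occurs-check failure arose, so a unifier exists.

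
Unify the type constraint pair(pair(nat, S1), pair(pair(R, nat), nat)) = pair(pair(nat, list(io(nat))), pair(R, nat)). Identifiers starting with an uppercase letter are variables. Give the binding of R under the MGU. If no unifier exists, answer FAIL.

FAIL

Decompose pair/2: pair(nat, S1) = pair(nat, list(io(nat))),  pair(pair(R, nat), nat) = pair(R, nat).
Decompose pair/2: nat = nat,  S1 = list(io(nat)).
Delete trivial equation nat = nat.
Bind S1 := list(io(nat)); no other remaining equation mentions S1.
Decompose pair/2: pair(R, nat) = R,  nat = nat.
Occurs check fails: R occurs in pair(R, nat); the equation R = pair(R, nat) has no finite solution.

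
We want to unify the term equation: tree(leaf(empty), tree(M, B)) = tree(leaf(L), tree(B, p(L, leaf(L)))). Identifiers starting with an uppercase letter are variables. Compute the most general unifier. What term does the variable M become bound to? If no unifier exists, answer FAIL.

Decompose tree/2: leaf(empty) = leaf(L),  tree(M, B) = tree(B, p(L, leaf(L))).
Decompose leaf/1: empty = L.
Bind L := empty; substituting into the remaining equation gives: tree(M, B) = tree(B, p(empty, leaf(empty))).
Decompose tree/2: M = B,  B = p(empty, leaf(empty)).
Bind M := B; no other remaining equation mentions M.
Bind B := p(empty, leaf(empty)). Substituting into the earlier binding gives M := p(empty, leaf(empty)).
MGU = { L ↦ empty, M ↦ p(empty, leaf(empty)), B ↦ p(empty, leaf(empty)) }, so M ↦ p(empty, leaf(empty)).

p(empty, leaf(empty))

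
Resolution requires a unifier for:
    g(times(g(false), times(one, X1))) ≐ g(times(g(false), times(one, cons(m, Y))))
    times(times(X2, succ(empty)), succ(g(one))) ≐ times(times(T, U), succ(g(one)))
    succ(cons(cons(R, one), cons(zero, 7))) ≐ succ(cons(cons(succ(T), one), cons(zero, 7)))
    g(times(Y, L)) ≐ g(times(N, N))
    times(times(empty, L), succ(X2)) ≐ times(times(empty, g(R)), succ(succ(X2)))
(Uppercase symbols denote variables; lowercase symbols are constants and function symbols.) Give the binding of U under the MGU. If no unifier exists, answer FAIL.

FAIL

Decompose g/1: times(g(false), times(one, X1)) ≐ times(g(false), times(one, cons(m, Y))).
Decompose times/2: g(false) ≐ g(false),  times(one, X1) ≐ times(one, cons(m, Y)).
Delete trivial equation g(false) ≐ g(false).
Decompose times/2: one ≐ one,  X1 ≐ cons(m, Y).
Delete trivial equation one ≐ one.
Bind X1 := cons(m, Y); no other remaining equation mentions X1.
Decompose times/2: times(X2, succ(empty)) ≐ times(T, U),  succ(g(one)) ≐ succ(g(one)).
Decompose times/2: X2 ≐ T,  succ(empty) ≐ U.
Bind X2 := T; substituting into the one remaining equation that mentions X2 gives: times(times(empty, L), succ(T)) ≐ times(times(empty, g(R)), succ(succ(T))).
Bind U := succ(empty); no other remaining equation mentions U.
Delete trivial equation succ(g(one)) ≐ succ(g(one)).
Decompose succ/1: cons(cons(R, one), cons(zero, 7)) ≐ cons(cons(succ(T), one), cons(zero, 7)).
Decompose cons/2: cons(R, one) ≐ cons(succ(T), one),  cons(zero, 7) ≐ cons(zero, 7).
Decompose cons/2: R ≐ succ(T),  one ≐ one.
Bind R := succ(T); substituting into the one remaining equation that mentions R gives: times(times(empty, L), succ(T)) ≐ times(times(empty, g(succ(T))), succ(succ(T))).
Delete trivial equation one ≐ one.
Delete trivial equation cons(zero, 7) ≐ cons(zero, 7).
Decompose g/1: times(Y, L) ≐ times(N, N).
Decompose times/2: Y ≐ N,  L ≐ N.
Bind Y := N; no other remaining equation mentions Y. Substituting into the earlier binding gives X1 := cons(m, N).
Bind L := N; substituting into the remaining equation gives: times(times(empty, N), succ(T)) ≐ times(times(empty, g(succ(T))), succ(succ(T))).
Decompose times/2: times(empty, N) ≐ times(empty, g(succ(T))),  succ(T) ≐ succ(succ(T)).
Decompose times/2: empty ≐ empty,  N ≐ g(succ(T)).
Delete trivial equation empty ≐ empty.
Bind N := g(succ(T)); no other remaining equation mentions N. Substituting into the earlier bindings gives X1 := cons(m, g(succ(T))), Y := g(succ(T)), L := g(succ(T)).
Decompose succ/1: T ≐ succ(T).
Occurs check fails: T occurs in succ(T); the equation T ≐ succ(T) has no finite solution.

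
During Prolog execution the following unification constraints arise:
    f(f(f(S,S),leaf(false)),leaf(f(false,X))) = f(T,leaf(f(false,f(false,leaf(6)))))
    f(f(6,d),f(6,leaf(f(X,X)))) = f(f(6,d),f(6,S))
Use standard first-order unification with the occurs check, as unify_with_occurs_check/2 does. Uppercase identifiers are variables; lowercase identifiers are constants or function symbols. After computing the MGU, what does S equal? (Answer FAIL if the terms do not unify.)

leaf(f(f(false,leaf(6)),f(false,leaf(6))))

Decompose f/2: f(f(S,S),leaf(false)) = T,  leaf(f(false,X)) = leaf(f(false,f(false,leaf(6)))).
Bind T := f(f(S,S),leaf(false)); no other remaining equation mentions T.
Decompose leaf/1: f(false,X) = f(false,f(false,leaf(6))).
Decompose f/2: false = false,  X = f(false,leaf(6)).
Delete trivial equation false = false.
Bind X := f(false,leaf(6)); substituting into the remaining equation gives: f(f(6,d),f(6,leaf(f(f(false,leaf(6)),f(false,leaf(6)))))) = f(f(6,d),f(6,S)).
Decompose f/2: f(6,d) = f(6,d),  f(6,leaf(f(f(false,leaf(6)),f(false,leaf(6))))) = f(6,S).
Delete trivial equation f(6,d) = f(6,d).
Decompose f/2: 6 = 6,  leaf(f(f(false,leaf(6)),f(false,leaf(6)))) = S.
Delete trivial equation 6 = 6.
Bind S := leaf(f(f(false,leaf(6)),f(false,leaf(6)))). Substituting into the earlier binding gives T := f(f(leaf(f(f(false,leaf(6)),f(false,leaf(6)))),leaf(f(f(false,leaf(6)),f(false,leaf(6))))),leaf(false)).
MGU = { T -> f(f(leaf(f(f(false,leaf(6)),f(false,leaf(6)))),leaf(f(f(false,leaf(6)),f(false,leaf(6))))),leaf(false)), X -> f(false,leaf(6)), S -> leaf(f(f(false,leaf(6)),f(false,leaf(6)))) }, so S -> leaf(f(f(false,leaf(6)),f(false,leaf(6)))).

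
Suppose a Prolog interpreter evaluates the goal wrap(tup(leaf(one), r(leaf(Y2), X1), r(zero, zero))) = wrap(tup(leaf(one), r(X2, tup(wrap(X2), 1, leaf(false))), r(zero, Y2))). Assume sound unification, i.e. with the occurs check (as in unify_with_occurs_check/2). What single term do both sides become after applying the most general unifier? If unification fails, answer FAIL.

Decompose wrap/1: tup(leaf(one), r(leaf(Y2), X1), r(zero, zero)) = tup(leaf(one), r(X2, tup(wrap(X2), 1, leaf(false))), r(zero, Y2)).
Decompose tup/3: leaf(one) = leaf(one),  r(leaf(Y2), X1) = r(X2, tup(wrap(X2), 1, leaf(false))),  r(zero, zero) = r(zero, Y2).
Delete trivial equation leaf(one) = leaf(one).
Decompose r/2: leaf(Y2) = X2,  X1 = tup(wrap(X2), 1, leaf(false)).
Bind X2 := leaf(Y2); substituting into the one remaining equation that mentions X2 gives: X1 = tup(wrap(leaf(Y2)), 1, leaf(false)).
Bind X1 := tup(wrap(leaf(Y2)), 1, leaf(false)); no other remaining equation mentions X1.
Decompose r/2: zero = zero,  zero = Y2.
Delete trivial equation zero = zero.
Bind Y2 := zero. Substituting into the earlier bindings gives X2 := leaf(zero), X1 := tup(wrap(leaf(zero)), 1, leaf(false)).
Applying the MGU to either side gives wrap(tup(leaf(one), r(leaf(zero), tup(wrap(leaf(zero)), 1, leaf(false))), r(zero, zero))).

wrap(tup(leaf(one), r(leaf(zero), tup(wrap(leaf(zero)), 1, leaf(false))), r(zero, zero)))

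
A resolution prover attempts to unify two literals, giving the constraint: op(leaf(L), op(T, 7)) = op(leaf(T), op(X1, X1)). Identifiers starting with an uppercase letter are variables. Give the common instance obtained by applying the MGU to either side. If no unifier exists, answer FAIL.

op(leaf(7), op(7, 7))

Decompose op/2: leaf(L) = leaf(T),  op(T, 7) = op(X1, X1).
Decompose leaf/1: L = T.
Bind L := T; no other remaining equation mentions L.
Decompose op/2: T = X1,  7 = X1.
Bind T := X1; no other remaining equation mentions T. Substituting into the earlier binding gives L := X1.
Bind X1 := 7. Substituting into the earlier bindings gives L := 7, T := 7.
Applying the MGU to either side gives op(leaf(7), op(7, 7)).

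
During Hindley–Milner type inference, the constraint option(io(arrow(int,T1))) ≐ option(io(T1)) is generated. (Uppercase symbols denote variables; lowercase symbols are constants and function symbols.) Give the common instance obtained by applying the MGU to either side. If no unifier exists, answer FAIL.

FAIL

Decompose option/1: io(arrow(int,T1)) ≐ io(T1).
Decompose io/1: arrow(int,T1) ≐ T1.
Occurs check fails: T1 occurs in arrow(int,T1); the equation T1 ≐ arrow(int,T1) has no finite solution.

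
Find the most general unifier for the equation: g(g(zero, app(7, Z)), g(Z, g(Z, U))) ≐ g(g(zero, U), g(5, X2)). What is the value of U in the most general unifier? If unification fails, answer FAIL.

Decompose g/2: g(zero, app(7, Z)) ≐ g(zero, U),  g(Z, g(Z, U)) ≐ g(5, X2).
Decompose g/2: zero ≐ zero,  app(7, Z) ≐ U.
Delete trivial equation zero ≐ zero.
Bind U := app(7, Z); substituting into the remaining equation gives: g(Z, g(Z, app(7, Z))) ≐ g(5, X2).
Decompose g/2: Z ≐ 5,  g(Z, app(7, Z)) ≐ X2.
Bind Z := 5; substituting into the remaining equation gives: g(5, app(7, 5)) ≐ X2. Substituting into the earlier binding gives U := app(7, 5).
Bind X2 := g(5, app(7, 5)).
MGU = { U ↦ app(7, 5), Z ↦ 5, X2 ↦ g(5, app(7, 5)) }, so U ↦ app(7, 5).

app(7, 5)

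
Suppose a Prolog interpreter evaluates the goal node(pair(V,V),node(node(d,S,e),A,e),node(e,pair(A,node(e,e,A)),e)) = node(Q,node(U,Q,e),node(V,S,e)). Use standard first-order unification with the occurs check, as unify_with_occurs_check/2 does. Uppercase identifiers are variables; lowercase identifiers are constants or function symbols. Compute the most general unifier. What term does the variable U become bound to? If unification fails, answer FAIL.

node(d,pair(pair(e,e),node(e,e,pair(e,e))),e)

Decompose node/3: pair(V,V) = Q,  node(node(d,S,e),A,e) = node(U,Q,e),  node(e,pair(A,node(e,e,A)),e) = node(V,S,e).
Bind Q := pair(V,V); substituting into the one remaining equation that mentions Q gives: node(node(d,S,e),A,e) = node(U,pair(V,V),e).
Decompose node/3: node(d,S,e) = U,  A = pair(V,V),  e = e.
Bind U := node(d,S,e); no other remaining equation mentions U.
Bind A := pair(V,V); substituting into the one remaining equation that mentions A gives: node(e,pair(pair(V,V),node(e,e,pair(V,V))),e) = node(V,S,e).
Delete trivial equation e = e.
Decompose node/3: e = V,  pair(pair(V,V),node(e,e,pair(V,V))) = S,  e = e.
Bind V := e; substituting into the one remaining equation that mentions V gives: pair(pair(e,e),node(e,e,pair(e,e))) = S. Substituting into the earlier bindings gives Q := pair(e,e), A := pair(e,e).
Bind S := pair(pair(e,e),node(e,e,pair(e,e))); no other remaining equation mentions S. Substituting into the earlier binding gives U := node(d,pair(pair(e,e),node(e,e,pair(e,e))),e).
Delete trivial equation e = e.
MGU = { Q = pair(e,e), U = node(d,pair(pair(e,e),node(e,e,pair(e,e))),e), A = pair(e,e), V = e, S = pair(pair(e,e),node(e,e,pair(e,e))) }, so U = node(d,pair(pair(e,e),node(e,e,pair(e,e))),e).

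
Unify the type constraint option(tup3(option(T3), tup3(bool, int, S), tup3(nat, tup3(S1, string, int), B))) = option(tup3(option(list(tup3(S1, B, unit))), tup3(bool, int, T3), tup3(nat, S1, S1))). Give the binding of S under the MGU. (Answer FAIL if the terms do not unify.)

Decompose option/1: tup3(option(T3), tup3(bool, int, S), tup3(nat, tup3(S1, string, int), B)) = tup3(option(list(tup3(S1, B, unit))), tup3(bool, int, T3), tup3(nat, S1, S1)).
Decompose tup3/3: option(T3) = option(list(tup3(S1, B, unit))),  tup3(bool, int, S) = tup3(bool, int, T3),  tup3(nat, tup3(S1, string, int), B) = tup3(nat, S1, S1).
Decompose option/1: T3 = list(tup3(S1, B, unit)).
Bind T3 := list(tup3(S1, B, unit)); substituting into the one remaining equation that mentions T3 gives: tup3(bool, int, S) = tup3(bool, int, list(tup3(S1, B, unit))).
Decompose tup3/3: bool = bool,  int = int,  S = list(tup3(S1, B, unit)).
Delete trivial equation bool = bool.
Delete trivial equation int = int.
Bind S := list(tup3(S1, B, unit)); no other remaining equation mentions S.
Decompose tup3/3: nat = nat,  tup3(S1, string, int) = S1,  B = S1.
Delete trivial equation nat = nat.
Occurs check fails: S1 occurs in tup3(S1, string, int); the equation S1 = tup3(S1, string, int) has no finite solution.

FAIL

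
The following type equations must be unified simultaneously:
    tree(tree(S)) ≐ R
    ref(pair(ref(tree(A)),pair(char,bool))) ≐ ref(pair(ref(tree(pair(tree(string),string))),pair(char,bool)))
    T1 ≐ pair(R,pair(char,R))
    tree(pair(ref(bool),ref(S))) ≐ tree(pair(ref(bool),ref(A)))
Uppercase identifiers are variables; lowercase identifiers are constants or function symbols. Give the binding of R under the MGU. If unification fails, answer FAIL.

tree(tree(pair(tree(string),string)))

Bind R := tree(tree(S)); substituting into the one remaining equation that mentions R gives: T1 ≐ pair(tree(tree(S)),pair(char,tree(tree(S)))).
Decompose ref/1: pair(ref(tree(A)),pair(char,bool)) ≐ pair(ref(tree(pair(tree(string),string))),pair(char,bool)).
Decompose pair/2: ref(tree(A)) ≐ ref(tree(pair(tree(string),string))),  pair(char,bool) ≐ pair(char,bool).
Decompose ref/1: tree(A) ≐ tree(pair(tree(string),string)).
Decompose tree/1: A ≐ pair(tree(string),string).
Bind A := pair(tree(string),string); substituting into the one remaining equation that mentions A gives: tree(pair(ref(bool),ref(S))) ≐ tree(pair(ref(bool),ref(pair(tree(string),string)))).
Delete trivial equation pair(char,bool) ≐ pair(char,bool).
Bind T1 := pair(tree(tree(S)),pair(char,tree(tree(S)))); no other remaining equation mentions T1.
Decompose tree/1: pair(ref(bool),ref(S)) ≐ pair(ref(bool),ref(pair(tree(string),string))).
Decompose pair/2: ref(bool) ≐ ref(bool),  ref(S) ≐ ref(pair(tree(string),string)).
Delete trivial equation ref(bool) ≐ ref(bool).
Decompose ref/1: S ≐ pair(tree(string),string).
Bind S := pair(tree(string),string). Substituting into the earlier bindings gives R := tree(tree(pair(tree(string),string))), T1 := pair(tree(tree(pair(tree(string),string))),pair(char,tree(tree(pair(tree(string),string))))).
MGU = { R := tree(tree(pair(tree(string),string))), A := pair(tree(string),string), T1 := pair(tree(tree(pair(tree(string),string))),pair(char,tree(tree(pair(tree(string),string))))), S := pair(tree(string),string) }, so R := tree(tree(pair(tree(string),string))).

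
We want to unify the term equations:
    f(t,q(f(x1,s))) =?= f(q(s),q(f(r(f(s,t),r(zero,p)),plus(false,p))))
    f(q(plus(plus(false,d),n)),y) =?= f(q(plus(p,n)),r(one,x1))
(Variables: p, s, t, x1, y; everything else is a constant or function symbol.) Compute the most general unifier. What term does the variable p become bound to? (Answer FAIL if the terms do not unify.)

plus(false,d)

Decompose f/2: t =?= q(s),  q(f(x1,s)) =?= q(f(r(f(s,t),r(zero,p)),plus(false,p))).
Bind t := q(s); substituting into the one remaining equation that mentions t gives: q(f(x1,s)) =?= q(f(r(f(s,q(s)),r(zero,p)),plus(false,p))).
Decompose q/1: f(x1,s) =?= f(r(f(s,q(s)),r(zero,p)),plus(false,p)).
Decompose f/2: x1 =?= r(f(s,q(s)),r(zero,p)),  s =?= plus(false,p).
Bind x1 := r(f(s,q(s)),r(zero,p)); substituting into the one remaining equation that mentions x1 gives: f(q(plus(plus(false,d),n)),y) =?= f(q(plus(p,n)),r(one,r(f(s,q(s)),r(zero,p)))).
Bind s := plus(false,p); substituting into the remaining equation gives: f(q(plus(plus(false,d),n)),y) =?= f(q(plus(p,n)),r(one,r(f(plus(false,p),q(plus(false,p))),r(zero,p)))). Substituting into the earlier bindings gives t := q(plus(false,p)), x1 := r(f(plus(false,p),q(plus(false,p))),r(zero,p)).
Decompose f/2: q(plus(plus(false,d),n)) =?= q(plus(p,n)),  y =?= r(one,r(f(plus(false,p),q(plus(false,p))),r(zero,p))).
Decompose q/1: plus(plus(false,d),n) =?= plus(p,n).
Decompose plus/2: plus(false,d) =?= p,  n =?= n.
Bind p := plus(false,d); substituting into the one remaining equation that mentions p gives: y =?= r(one,r(f(plus(false,plus(false,d)),q(plus(false,plus(false,d)))),r(zero,plus(false,d)))). Substituting into the earlier bindings gives t := q(plus(false,plus(false,d))), x1 := r(f(plus(false,plus(false,d)),q(plus(false,plus(false,d)))),r(zero,plus(false,d))), s := plus(false,plus(false,d)).
Delete trivial equation n =?= n.
Bind y := r(one,r(f(plus(false,plus(false,d)),q(plus(false,plus(false,d)))),r(zero,plus(false,d)))).
MGU = { t := q(plus(false,plus(false,d))), x1 := r(f(plus(false,plus(false,d)),q(plus(false,plus(false,d)))),r(zero,plus(false,d))), s := plus(false,plus(false,d)), p := plus(false,d), y := r(one,r(f(plus(false,plus(false,d)),q(plus(false,plus(false,d)))),r(zero,plus(false,d)))) }, so p := plus(false,d).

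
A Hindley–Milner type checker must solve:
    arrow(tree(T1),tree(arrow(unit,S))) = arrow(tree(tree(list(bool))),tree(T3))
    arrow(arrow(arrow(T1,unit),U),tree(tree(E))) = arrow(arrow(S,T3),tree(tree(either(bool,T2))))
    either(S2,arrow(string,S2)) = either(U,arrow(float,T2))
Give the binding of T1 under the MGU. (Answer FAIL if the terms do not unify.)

Decompose arrow/2: tree(T1) = tree(tree(list(bool))),  tree(arrow(unit,S)) = tree(T3).
Decompose tree/1: T1 = tree(list(bool)).
Bind T1 := tree(list(bool)); substituting into the one remaining equation that mentions T1 gives: arrow(arrow(arrow(tree(list(bool)),unit),U),tree(tree(E))) = arrow(arrow(S,T3),tree(tree(either(bool,T2)))).
Decompose tree/1: arrow(unit,S) = T3.
Bind T3 := arrow(unit,S); substituting into the one remaining equation that mentions T3 gives: arrow(arrow(arrow(tree(list(bool)),unit),U),tree(tree(E))) = arrow(arrow(S,arrow(unit,S)),tree(tree(either(bool,T2)))).
Decompose arrow/2: arrow(arrow(tree(list(bool)),unit),U) = arrow(S,arrow(unit,S)),  tree(tree(E)) = tree(tree(either(bool,T2))).
Decompose arrow/2: arrow(tree(list(bool)),unit) = S,  U = arrow(unit,S).
Bind S := arrow(tree(list(bool)),unit); substituting into the one remaining equation that mentions S gives: U = arrow(unit,arrow(tree(list(bool)),unit)). Substituting into the earlier binding gives T3 := arrow(unit,arrow(tree(list(bool)),unit)).
Bind U := arrow(unit,arrow(tree(list(bool)),unit)); substituting into the one remaining equation that mentions U gives: either(S2,arrow(string,S2)) = either(arrow(unit,arrow(tree(list(bool)),unit)),arrow(float,T2)).
Decompose tree/1: tree(E) = tree(either(bool,T2)).
Decompose tree/1: E = either(bool,T2).
Bind E := either(bool,T2); no other remaining equation mentions E.
Decompose either/2: S2 = arrow(unit,arrow(tree(list(bool)),unit)),  arrow(string,S2) = arrow(float,T2).
Bind S2 := arrow(unit,arrow(tree(list(bool)),unit)); substituting into the remaining equation gives: arrow(string,arrow(unit,arrow(tree(list(bool)),unit))) = arrow(float,T2).
Decompose arrow/2: string = float,  arrow(unit,arrow(tree(list(bool)),unit)) = T2.
Clash: constants string and float differ; no unifier exists.

FAIL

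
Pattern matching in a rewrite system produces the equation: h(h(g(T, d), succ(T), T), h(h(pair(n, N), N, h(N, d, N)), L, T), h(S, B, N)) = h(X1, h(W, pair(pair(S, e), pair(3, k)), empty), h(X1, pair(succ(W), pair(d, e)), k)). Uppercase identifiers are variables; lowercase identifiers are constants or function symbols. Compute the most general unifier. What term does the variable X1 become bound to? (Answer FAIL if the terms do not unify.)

h(g(empty, d), succ(empty), empty)

Decompose h/3: h(g(T, d), succ(T), T) = X1,  h(h(pair(n, N), N, h(N, d, N)), L, T) = h(W, pair(pair(S, e), pair(3, k)), empty),  h(S, B, N) = h(X1, pair(succ(W), pair(d, e)), k).
Bind X1 := h(g(T, d), succ(T), T); substituting into the one remaining equation that mentions X1 gives: h(S, B, N) = h(h(g(T, d), succ(T), T), pair(succ(W), pair(d, e)), k).
Decompose h/3: h(pair(n, N), N, h(N, d, N)) = W,  L = pair(pair(S, e), pair(3, k)),  T = empty.
Bind W := h(pair(n, N), N, h(N, d, N)); substituting into the one remaining equation that mentions W gives: h(S, B, N) = h(h(g(T, d), succ(T), T), pair(succ(h(pair(n, N), N, h(N, d, N))), pair(d, e)), k).
Bind L := pair(pair(S, e), pair(3, k)); no other remaining equation mentions L.
Bind T := empty; substituting into the remaining equation gives: h(S, B, N) = h(h(g(empty, d), succ(empty), empty), pair(succ(h(pair(n, N), N, h(N, d, N))), pair(d, e)), k). Substituting into the earlier binding gives X1 := h(g(empty, d), succ(empty), empty).
Decompose h/3: S = h(g(empty, d), succ(empty), empty),  B = pair(succ(h(pair(n, N), N, h(N, d, N))), pair(d, e)),  N = k.
Bind S := h(g(empty, d), succ(empty), empty); no other remaining equation mentions S. Substituting into the earlier binding gives L := pair(pair(h(g(empty, d), succ(empty), empty), e), pair(3, k)).
Bind B := pair(succ(h(pair(n, N), N, h(N, d, N))), pair(d, e)); no other remaining equation mentions B.
Bind N := k. Substituting into the earlier bindings gives W := h(pair(n, k), k, h(k, d, k)), B := pair(succ(h(pair(n, k), k, h(k, d, k))), pair(d, e)).
MGU = { X1 ↦ h(g(empty, d), succ(empty), empty), W ↦ h(pair(n, k), k, h(k, d, k)), L ↦ pair(pair(h(g(empty, d), succ(empty), empty), e), pair(3, k)), T ↦ empty, S ↦ h(g(empty, d), succ(empty), empty), B ↦ pair(succ(h(pair(n, k), k, h(k, d, k))), pair(d, e)), N ↦ k }, so X1 ↦ h(g(empty, d), succ(empty), empty).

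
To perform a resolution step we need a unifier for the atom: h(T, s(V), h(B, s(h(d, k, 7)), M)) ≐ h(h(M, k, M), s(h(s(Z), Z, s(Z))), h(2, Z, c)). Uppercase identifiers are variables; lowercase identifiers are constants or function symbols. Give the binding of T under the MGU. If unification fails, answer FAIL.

h(c, k, c)

Decompose h/3: T ≐ h(M, k, M),  s(V) ≐ s(h(s(Z), Z, s(Z))),  h(B, s(h(d, k, 7)), M) ≐ h(2, Z, c).
Bind T := h(M, k, M); no other remaining equation mentions T.
Decompose s/1: V ≐ h(s(Z), Z, s(Z)).
Bind V := h(s(Z), Z, s(Z)); no other remaining equation mentions V.
Decompose h/3: B ≐ 2,  s(h(d, k, 7)) ≐ Z,  M ≐ c.
Bind B := 2; no other remaining equation mentions B.
Bind Z := s(h(d, k, 7)); no other remaining equation mentions Z. Substituting into the earlier binding gives V := h(s(s(h(d, k, 7))), s(h(d, k, 7)), s(s(h(d, k, 7)))).
Bind M := c. Substituting into the earlier binding gives T := h(c, k, c).
MGU = { T := h(c, k, c), V := h(s(s(h(d, k, 7))), s(h(d, k, 7)), s(s(h(d, k, 7)))), B := 2, Z := s(h(d, k, 7)), M := c }, so T := h(c, k, c).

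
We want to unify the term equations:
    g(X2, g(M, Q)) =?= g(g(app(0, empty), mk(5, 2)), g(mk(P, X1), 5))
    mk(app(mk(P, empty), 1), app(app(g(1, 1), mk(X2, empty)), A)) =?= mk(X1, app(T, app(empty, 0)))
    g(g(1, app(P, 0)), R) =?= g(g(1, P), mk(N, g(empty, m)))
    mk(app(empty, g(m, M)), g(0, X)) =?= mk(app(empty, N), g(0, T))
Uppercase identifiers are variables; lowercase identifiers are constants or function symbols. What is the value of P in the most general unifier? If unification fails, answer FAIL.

FAIL

Decompose g/2: X2 =?= g(app(0, empty), mk(5, 2)),  g(M, Q) =?= g(mk(P, X1), 5).
Bind X2 := g(app(0, empty), mk(5, 2)); substituting into the one remaining equation that mentions X2 gives: mk(app(mk(P, empty), 1), app(app(g(1, 1), mk(g(app(0, empty), mk(5, 2)), empty)), A)) =?= mk(X1, app(T, app(empty, 0))).
Decompose g/2: M =?= mk(P, X1),  Q =?= 5.
Bind M := mk(P, X1); substituting into the one remaining equation that mentions M gives: mk(app(empty, g(m, mk(P, X1))), g(0, X)) =?= mk(app(empty, N), g(0, T)).
Bind Q := 5; no other remaining equation mentions Q.
Decompose mk/2: app(mk(P, empty), 1) =?= X1,  app(app(g(1, 1), mk(g(app(0, empty), mk(5, 2)), empty)), A) =?= app(T, app(empty, 0)).
Bind X1 := app(mk(P, empty), 1); substituting into the one remaining equation that mentions X1 gives: mk(app(empty, g(m, mk(P, app(mk(P, empty), 1)))), g(0, X)) =?= mk(app(empty, N), g(0, T)). Substituting into the earlier binding gives M := mk(P, app(mk(P, empty), 1)).
Decompose app/2: app(g(1, 1), mk(g(app(0, empty), mk(5, 2)), empty)) =?= T,  A =?= app(empty, 0).
Bind T := app(g(1, 1), mk(g(app(0, empty), mk(5, 2)), empty)); substituting into the one remaining equation that mentions T gives: mk(app(empty, g(m, mk(P, app(mk(P, empty), 1)))), g(0, X)) =?= mk(app(empty, N), g(0, app(g(1, 1), mk(g(app(0, empty), mk(5, 2)), empty)))).
Bind A := app(empty, 0); no other remaining equation mentions A.
Decompose g/2: g(1, app(P, 0)) =?= g(1, P),  R =?= mk(N, g(empty, m)).
Decompose g/2: 1 =?= 1,  app(P, 0) =?= P.
Delete trivial equation 1 =?= 1.
Occurs check fails: P occurs in app(P, 0); the equation P =?= app(P, 0) has no finite solution.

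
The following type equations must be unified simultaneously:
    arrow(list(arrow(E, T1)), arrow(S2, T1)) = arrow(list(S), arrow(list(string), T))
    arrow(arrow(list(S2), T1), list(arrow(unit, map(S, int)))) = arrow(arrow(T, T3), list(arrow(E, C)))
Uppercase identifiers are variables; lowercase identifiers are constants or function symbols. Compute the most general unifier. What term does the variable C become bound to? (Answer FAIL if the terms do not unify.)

Decompose arrow/2: list(arrow(E, T1)) = list(S),  arrow(S2, T1) = arrow(list(string), T).
Decompose list/1: arrow(E, T1) = S.
Bind S := arrow(E, T1); substituting into the one remaining equation that mentions S gives: arrow(arrow(list(S2), T1), list(arrow(unit, map(arrow(E, T1), int)))) = arrow(arrow(T, T3), list(arrow(E, C))).
Decompose arrow/2: S2 = list(string),  T1 = T.
Bind S2 := list(string); substituting into the one remaining equation that mentions S2 gives: arrow(arrow(list(list(string)), T1), list(arrow(unit, map(arrow(E, T1), int)))) = arrow(arrow(T, T3), list(arrow(E, C))).
Bind T1 := T; substituting into the remaining equation gives: arrow(arrow(list(list(string)), T), list(arrow(unit, map(arrow(E, T), int)))) = arrow(arrow(T, T3), list(arrow(E, C))). Substituting into the earlier binding gives S := arrow(E, T).
Decompose arrow/2: arrow(list(list(string)), T) = arrow(T, T3),  list(arrow(unit, map(arrow(E, T), int))) = list(arrow(E, C)).
Decompose arrow/2: list(list(string)) = T,  T = T3.
Bind T := list(list(string)); substituting into the remaining equations gives: list(list(string)) = T3,  list(arrow(unit, map(arrow(E, list(list(string))), int))) = list(arrow(E, C)). Substituting into the earlier bindings gives S := arrow(E, list(list(string))), T1 := list(list(string)).
Bind T3 := list(list(string)); no other remaining equation mentions T3.
Decompose list/1: arrow(unit, map(arrow(E, list(list(string))), int)) = arrow(E, C).
Decompose arrow/2: unit = E,  map(arrow(E, list(list(string))), int) = C.
Bind E := unit; substituting into the remaining equation gives: map(arrow(unit, list(list(string))), int) = C. Substituting into the earlier binding gives S := arrow(unit, list(list(string))).
Bind C := map(arrow(unit, list(list(string))), int).
MGU = { S -> arrow(unit, list(list(string))), S2 -> list(string), T1 -> list(list(string)), T -> list(list(string)), T3 -> list(list(string)), E -> unit, C -> map(arrow(unit, list(list(string))), int) }, so C -> map(arrow(unit, list(list(string))), int).

map(arrow(unit, list(list(string))), int)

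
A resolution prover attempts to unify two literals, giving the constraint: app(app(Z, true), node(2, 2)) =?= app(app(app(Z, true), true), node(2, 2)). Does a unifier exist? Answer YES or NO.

NO

Decompose app/2: app(Z, true) =?= app(app(Z, true), true),  node(2, 2) =?= node(2, 2).
Decompose app/2: Z =?= app(Z, true),  true =?= true.
Occurs check fails: Z occurs in app(Z, true); the equation Z =?= app(Z, true) has no finite solution.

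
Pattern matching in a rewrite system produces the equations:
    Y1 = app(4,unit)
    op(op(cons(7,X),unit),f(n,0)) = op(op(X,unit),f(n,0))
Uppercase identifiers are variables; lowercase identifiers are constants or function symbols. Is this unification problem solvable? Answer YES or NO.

Bind Y1 := app(4,unit); no other remaining equation mentions Y1.
Decompose op/2: op(cons(7,X),unit) = op(X,unit),  f(n,0) = f(n,0).
Decompose op/2: cons(7,X) = X,  unit = unit.
Occurs check fails: X occurs in cons(7,X); the equation X = cons(7,X) has no finite solution.

NO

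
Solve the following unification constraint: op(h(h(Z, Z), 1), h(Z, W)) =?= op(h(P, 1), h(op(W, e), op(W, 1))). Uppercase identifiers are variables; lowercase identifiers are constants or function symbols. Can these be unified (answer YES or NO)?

Decompose op/2: h(h(Z, Z), 1) =?= h(P, 1),  h(Z, W) =?= h(op(W, e), op(W, 1)).
Decompose h/2: h(Z, Z) =?= P,  1 =?= 1.
Bind P := h(Z, Z); no other remaining equation mentions P.
Delete trivial equation 1 =?= 1.
Decompose h/2: Z =?= op(W, e),  W =?= op(W, 1).
Bind Z := op(W, e); no other remaining equation mentions Z. Substituting into the earlier binding gives P := h(op(W, e), op(W, e)).
Occurs check fails: W occurs in op(W, 1); the equation W =?= op(W, 1) has no finite solution.

NO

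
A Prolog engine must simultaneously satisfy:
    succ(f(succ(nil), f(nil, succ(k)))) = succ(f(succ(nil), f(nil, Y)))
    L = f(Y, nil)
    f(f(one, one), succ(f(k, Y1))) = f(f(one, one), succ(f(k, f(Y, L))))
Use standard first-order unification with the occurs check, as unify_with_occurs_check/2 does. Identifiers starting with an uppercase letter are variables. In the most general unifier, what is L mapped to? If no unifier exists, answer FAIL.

f(succ(k), nil)

Decompose succ/1: f(succ(nil), f(nil, succ(k))) = f(succ(nil), f(nil, Y)).
Decompose f/2: succ(nil) = succ(nil),  f(nil, succ(k)) = f(nil, Y).
Delete trivial equation succ(nil) = succ(nil).
Decompose f/2: nil = nil,  succ(k) = Y.
Delete trivial equation nil = nil.
Bind Y := succ(k); substituting into the remaining equations gives: L = f(succ(k), nil),  f(f(one, one), succ(f(k, Y1))) = f(f(one, one), succ(f(k, f(succ(k), L)))).
Bind L := f(succ(k), nil); substituting into the remaining equation gives: f(f(one, one), succ(f(k, Y1))) = f(f(one, one), succ(f(k, f(succ(k), f(succ(k), nil))))).
Decompose f/2: f(one, one) = f(one, one),  succ(f(k, Y1)) = succ(f(k, f(succ(k), f(succ(k), nil)))).
Delete trivial equation f(one, one) = f(one, one).
Decompose succ/1: f(k, Y1) = f(k, f(succ(k), f(succ(k), nil))).
Decompose f/2: k = k,  Y1 = f(succ(k), f(succ(k), nil)).
Delete trivial equation k = k.
Bind Y1 := f(succ(k), f(succ(k), nil)).
MGU = { Y ↦ succ(k), L ↦ f(succ(k), nil), Y1 ↦ f(succ(k), f(succ(k), nil)) }, so L ↦ f(succ(k), nil).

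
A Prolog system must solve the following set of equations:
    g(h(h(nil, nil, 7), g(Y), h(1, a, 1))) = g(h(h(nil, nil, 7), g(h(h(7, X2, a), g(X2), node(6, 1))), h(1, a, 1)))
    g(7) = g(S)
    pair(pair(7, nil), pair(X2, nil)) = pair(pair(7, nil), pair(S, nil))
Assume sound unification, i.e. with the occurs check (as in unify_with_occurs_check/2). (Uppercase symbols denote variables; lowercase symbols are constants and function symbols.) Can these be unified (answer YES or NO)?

Decompose g/1: h(h(nil, nil, 7), g(Y), h(1, a, 1)) = h(h(nil, nil, 7), g(h(h(7, X2, a), g(X2), node(6, 1))), h(1, a, 1)).
Decompose h/3: h(nil, nil, 7) = h(nil, nil, 7),  g(Y) = g(h(h(7, X2, a), g(X2), node(6, 1))),  h(1, a, 1) = h(1, a, 1).
Delete trivial equation h(nil, nil, 7) = h(nil, nil, 7).
Decompose g/1: Y = h(h(7, X2, a), g(X2), node(6, 1)).
Bind Y := h(h(7, X2, a), g(X2), node(6, 1)); no other remaining equation mentions Y.
Delete trivial equation h(1, a, 1) = h(1, a, 1).
Decompose g/1: 7 = S.
Bind S := 7; substituting into the remaining equation gives: pair(pair(7, nil), pair(X2, nil)) = pair(pair(7, nil), pair(7, nil)).
Decompose pair/2: pair(7, nil) = pair(7, nil),  pair(X2, nil) = pair(7, nil).
Delete trivial equation pair(7, nil) = pair(7, nil).
Decompose pair/2: X2 = 7,  nil = nil.
Bind X2 := 7; no other remaining equation mentions X2. Substituting into the earlier binding gives Y := h(h(7, 7, a), g(7), node(6, 1)).
Delete trivial equation nil = nil.
No equations remain and no clash or occurs-check failure arose, so a unifier exists.

YES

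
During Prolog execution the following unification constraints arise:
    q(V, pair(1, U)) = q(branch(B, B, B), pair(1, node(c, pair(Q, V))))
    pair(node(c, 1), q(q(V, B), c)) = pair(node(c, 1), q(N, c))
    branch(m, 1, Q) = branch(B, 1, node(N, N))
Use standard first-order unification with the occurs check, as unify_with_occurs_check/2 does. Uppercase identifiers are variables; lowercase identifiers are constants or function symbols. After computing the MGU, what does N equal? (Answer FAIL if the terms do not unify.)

Decompose q/2: V = branch(B, B, B),  pair(1, U) = pair(1, node(c, pair(Q, V))).
Bind V := branch(B, B, B); substituting into the 2 remaining equations that mention V gives: pair(1, U) = pair(1, node(c, pair(Q, branch(B, B, B)))),  pair(node(c, 1), q(q(branch(B, B, B), B), c)) = pair(node(c, 1), q(N, c)).
Decompose pair/2: 1 = 1,  U = node(c, pair(Q, branch(B, B, B))).
Delete trivial equation 1 = 1.
Bind U := node(c, pair(Q, branch(B, B, B))); no other remaining equation mentions U.
Decompose pair/2: node(c, 1) = node(c, 1),  q(q(branch(B, B, B), B), c) = q(N, c).
Delete trivial equation node(c, 1) = node(c, 1).
Decompose q/2: q(branch(B, B, B), B) = N,  c = c.
Bind N := q(branch(B, B, B), B); substituting into the one remaining equation that mentions N gives: branch(m, 1, Q) = branch(B, 1, node(q(branch(B, B, B), B), q(branch(B, B, B), B))).
Delete trivial equation c = c.
Decompose branch/3: m = B,  1 = 1,  Q = node(q(branch(B, B, B), B), q(branch(B, B, B), B)).
Bind B := m; substituting into the one remaining equation that mentions B gives: Q = node(q(branch(m, m, m), m), q(branch(m, m, m), m)). Substituting into the earlier bindings gives V := branch(m, m, m), U := node(c, pair(Q, branch(m, m, m))), N := q(branch(m, m, m), m).
Delete trivial equation 1 = 1.
Bind Q := node(q(branch(m, m, m), m), q(branch(m, m, m), m)). Substituting into the earlier binding gives U := node(c, pair(node(q(branch(m, m, m), m), q(branch(m, m, m), m)), branch(m, m, m))).
MGU = { V -> branch(m, m, m), U -> node(c, pair(node(q(branch(m, m, m), m), q(branch(m, m, m), m)), branch(m, m, m))), N -> q(branch(m, m, m), m), B -> m, Q -> node(q(branch(m, m, m), m), q(branch(m, m, m), m)) }, so N -> q(branch(m, m, m), m).

q(branch(m, m, m), m)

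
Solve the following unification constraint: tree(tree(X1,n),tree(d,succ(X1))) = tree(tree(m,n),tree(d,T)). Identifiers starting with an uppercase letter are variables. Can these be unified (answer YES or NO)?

YES

Decompose tree/2: tree(X1,n) = tree(m,n),  tree(d,succ(X1)) = tree(d,T).
Decompose tree/2: X1 = m,  n = n.
Bind X1 := m; substituting into the one remaining equation that mentions X1 gives: tree(d,succ(m)) = tree(d,T).
Delete trivial equation n = n.
Decompose tree/2: d = d,  succ(m) = T.
Delete trivial equation d = d.
Bind T := succ(m).
No equations remain and no clash or occurs-check failure arose, so a unifier exists.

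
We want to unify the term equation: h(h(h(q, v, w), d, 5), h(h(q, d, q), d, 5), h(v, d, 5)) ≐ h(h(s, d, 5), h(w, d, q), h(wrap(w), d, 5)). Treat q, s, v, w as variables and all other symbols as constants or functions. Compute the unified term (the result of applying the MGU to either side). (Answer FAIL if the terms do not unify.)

h(h(h(5, wrap(h(5, d, 5)), h(5, d, 5)), d, 5), h(h(5, d, 5), d, 5), h(wrap(h(5, d, 5)), d, 5))

Decompose h/3: h(h(q, v, w), d, 5) ≐ h(s, d, 5),  h(h(q, d, q), d, 5) ≐ h(w, d, q),  h(v, d, 5) ≐ h(wrap(w), d, 5).
Decompose h/3: h(q, v, w) ≐ s,  d ≐ d,  5 ≐ 5.
Bind s := h(q, v, w); no other remaining equation mentions s.
Delete trivial equation d ≐ d.
Delete trivial equation 5 ≐ 5.
Decompose h/3: h(q, d, q) ≐ w,  d ≐ d,  5 ≐ q.
Bind w := h(q, d, q); substituting into the one remaining equation that mentions w gives: h(v, d, 5) ≐ h(wrap(h(q, d, q)), d, 5). Substituting into the earlier binding gives s := h(q, v, h(q, d, q)).
Delete trivial equation d ≐ d.
Bind q := 5; substituting into the remaining equation gives: h(v, d, 5) ≐ h(wrap(h(5, d, 5)), d, 5). Substituting into the earlier bindings gives s := h(5, v, h(5, d, 5)), w := h(5, d, 5).
Decompose h/3: v ≐ wrap(h(5, d, 5)),  d ≐ d,  5 ≐ 5.
Bind v := wrap(h(5, d, 5)); no other remaining equation mentions v. Substituting into the earlier binding gives s := h(5, wrap(h(5, d, 5)), h(5, d, 5)).
Delete trivial equation d ≐ d.
Delete trivial equation 5 ≐ 5.
Applying the MGU to either side gives h(h(h(5, wrap(h(5, d, 5)), h(5, d, 5)), d, 5), h(h(5, d, 5), d, 5), h(wrap(h(5, d, 5)), d, 5)).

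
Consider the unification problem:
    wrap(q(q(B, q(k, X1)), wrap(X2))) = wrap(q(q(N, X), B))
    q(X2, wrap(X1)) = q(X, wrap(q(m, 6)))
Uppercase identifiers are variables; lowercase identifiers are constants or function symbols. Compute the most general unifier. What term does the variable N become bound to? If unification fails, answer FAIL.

Decompose wrap/1: q(q(B, q(k, X1)), wrap(X2)) = q(q(N, X), B).
Decompose q/2: q(B, q(k, X1)) = q(N, X),  wrap(X2) = B.
Decompose q/2: B = N,  q(k, X1) = X.
Bind B := N; substituting into the one remaining equation that mentions B gives: wrap(X2) = N.
Bind X := q(k, X1); substituting into the one remaining equation that mentions X gives: q(X2, wrap(X1)) = q(q(k, X1), wrap(q(m, 6))).
Bind N := wrap(X2); no other remaining equation mentions N. Substituting into the earlier binding gives B := wrap(X2).
Decompose q/2: X2 = q(k, X1),  wrap(X1) = wrap(q(m, 6)).
Bind X2 := q(k, X1); no other remaining equation mentions X2. Substituting into the earlier bindings gives B := wrap(q(k, X1)), N := wrap(q(k, X1)).
Decompose wrap/1: X1 = q(m, 6).
Bind X1 := q(m, 6). Substituting into the earlier bindings gives B := wrap(q(k, q(m, 6))), X := q(k, q(m, 6)), N := wrap(q(k, q(m, 6))), X2 := q(k, q(m, 6)).
MGU = { B ↦ wrap(q(k, q(m, 6))), X ↦ q(k, q(m, 6)), N ↦ wrap(q(k, q(m, 6))), X2 ↦ q(k, q(m, 6)), X1 ↦ q(m, 6) }, so N ↦ wrap(q(k, q(m, 6))).

wrap(q(k, q(m, 6)))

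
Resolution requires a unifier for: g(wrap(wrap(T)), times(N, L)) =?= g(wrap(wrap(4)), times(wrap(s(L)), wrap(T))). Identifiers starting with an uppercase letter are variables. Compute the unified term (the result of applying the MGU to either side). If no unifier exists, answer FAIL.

g(wrap(wrap(4)), times(wrap(s(wrap(4))), wrap(4)))

Decompose g/2: wrap(wrap(T)) =?= wrap(wrap(4)),  times(N, L) =?= times(wrap(s(L)), wrap(T)).
Decompose wrap/1: wrap(T) =?= wrap(4).
Decompose wrap/1: T =?= 4.
Bind T := 4; substituting into the remaining equation gives: times(N, L) =?= times(wrap(s(L)), wrap(4)).
Decompose times/2: N =?= wrap(s(L)),  L =?= wrap(4).
Bind N := wrap(s(L)); no other remaining equation mentions N.
Bind L := wrap(4). Substituting into the earlier binding gives N := wrap(s(wrap(4))).
Applying the MGU to either side gives g(wrap(wrap(4)), times(wrap(s(wrap(4))), wrap(4))).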